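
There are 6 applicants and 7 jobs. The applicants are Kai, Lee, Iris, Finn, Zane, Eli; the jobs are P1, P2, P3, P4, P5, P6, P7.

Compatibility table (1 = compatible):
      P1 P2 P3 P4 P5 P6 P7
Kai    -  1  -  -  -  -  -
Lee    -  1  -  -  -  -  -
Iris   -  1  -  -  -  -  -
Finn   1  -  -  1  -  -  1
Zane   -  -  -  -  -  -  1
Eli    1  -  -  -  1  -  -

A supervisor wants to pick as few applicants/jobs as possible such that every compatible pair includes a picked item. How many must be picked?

4

{Finn, Zane, Eli, P2} is a vertex cover of size 4: every edge has an endpoint in this set.
No smaller cover exists because Kai–P2, Finn–P4, Zane–P7, Eli–P1 is a matching of size 4, and a cover must include an endpoint of each of these disjoint edges (König's theorem).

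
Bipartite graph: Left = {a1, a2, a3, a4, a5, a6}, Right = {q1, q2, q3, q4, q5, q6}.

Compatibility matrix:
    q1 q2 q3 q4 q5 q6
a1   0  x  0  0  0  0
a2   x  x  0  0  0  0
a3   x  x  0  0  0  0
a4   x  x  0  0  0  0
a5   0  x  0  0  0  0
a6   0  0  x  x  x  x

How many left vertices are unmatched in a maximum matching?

For example, pair a1-q2, a2-q1, a6-q6.
The set {a1, a2, a3, a4, a5} has only 2 neighbours ({q1, q2}), so by Hall's theorem at most 3 of the 6 left vertices can be matched.
That matches 3 of the 6, leaving 3 unmatched; no matching can do better.

3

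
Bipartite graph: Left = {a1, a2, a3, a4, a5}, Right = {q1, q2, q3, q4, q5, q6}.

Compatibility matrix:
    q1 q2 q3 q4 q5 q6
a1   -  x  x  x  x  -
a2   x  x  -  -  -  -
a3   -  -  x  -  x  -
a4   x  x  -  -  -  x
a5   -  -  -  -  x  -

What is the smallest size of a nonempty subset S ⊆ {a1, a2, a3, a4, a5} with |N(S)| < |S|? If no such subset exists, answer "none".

none

A matching saturating every left vertex exists, for instance a1→q4, a2→q2, a3→q3, a4→q6, a5→q5.
By Hall's marriage theorem, this means |N(S)| ≥ |S| for every subset S, so no violating subset exists.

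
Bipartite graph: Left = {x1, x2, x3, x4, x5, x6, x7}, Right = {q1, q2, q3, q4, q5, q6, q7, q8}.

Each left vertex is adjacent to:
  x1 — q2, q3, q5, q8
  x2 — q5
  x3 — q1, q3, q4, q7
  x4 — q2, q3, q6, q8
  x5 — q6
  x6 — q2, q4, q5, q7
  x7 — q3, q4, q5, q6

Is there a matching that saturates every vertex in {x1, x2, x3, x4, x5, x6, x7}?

Yes

One maximum matching: x1→q3, x2→q5, x3→q7, x4→q8, x5→q6, x6→q2, x7→q4.
Every left vertex is matched, so this matching saturates all of them.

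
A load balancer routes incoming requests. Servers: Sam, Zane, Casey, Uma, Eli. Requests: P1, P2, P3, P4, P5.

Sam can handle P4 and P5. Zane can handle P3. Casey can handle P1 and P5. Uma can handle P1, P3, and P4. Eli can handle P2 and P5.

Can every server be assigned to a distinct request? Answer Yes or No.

One maximum matching: Sam→P4, Zane→P3, Casey→P5, Uma→P1, Eli→P2.
Every server is matched, so this is a perfect matching.

Yes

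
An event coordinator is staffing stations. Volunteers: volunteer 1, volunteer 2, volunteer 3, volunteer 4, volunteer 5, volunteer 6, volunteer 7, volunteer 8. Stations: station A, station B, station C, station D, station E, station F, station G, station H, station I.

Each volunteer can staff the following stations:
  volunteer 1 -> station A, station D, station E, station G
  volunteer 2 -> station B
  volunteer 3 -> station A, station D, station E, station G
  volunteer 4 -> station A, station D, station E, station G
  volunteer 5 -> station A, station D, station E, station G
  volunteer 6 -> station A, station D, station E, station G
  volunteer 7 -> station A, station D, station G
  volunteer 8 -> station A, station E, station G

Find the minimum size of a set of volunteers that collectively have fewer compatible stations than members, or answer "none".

Take S = {volunteer 1, volunteer 3, volunteer 4, volunteer 5, volunteer 6}. Its neighbourhood is {station A, station D, station E, station G}, so |N(S)| = 4 < |S| = 5.
Every subset of size less than 5 has at least as many neighbours as members, so 5 is the minimum.

5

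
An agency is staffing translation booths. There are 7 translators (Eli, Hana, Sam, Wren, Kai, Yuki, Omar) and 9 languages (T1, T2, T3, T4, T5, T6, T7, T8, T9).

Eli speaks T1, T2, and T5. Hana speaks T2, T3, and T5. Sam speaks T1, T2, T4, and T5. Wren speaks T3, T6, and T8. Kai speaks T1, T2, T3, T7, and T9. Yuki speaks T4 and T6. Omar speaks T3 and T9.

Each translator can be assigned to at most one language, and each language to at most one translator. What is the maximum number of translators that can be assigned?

7

One maximum matching: Eli→T5, Hana→T3, Sam→T2, Wren→T8, Kai→T7, Yuki→T6, Omar→T9.
All 7 translators are matched, so no larger matching exists.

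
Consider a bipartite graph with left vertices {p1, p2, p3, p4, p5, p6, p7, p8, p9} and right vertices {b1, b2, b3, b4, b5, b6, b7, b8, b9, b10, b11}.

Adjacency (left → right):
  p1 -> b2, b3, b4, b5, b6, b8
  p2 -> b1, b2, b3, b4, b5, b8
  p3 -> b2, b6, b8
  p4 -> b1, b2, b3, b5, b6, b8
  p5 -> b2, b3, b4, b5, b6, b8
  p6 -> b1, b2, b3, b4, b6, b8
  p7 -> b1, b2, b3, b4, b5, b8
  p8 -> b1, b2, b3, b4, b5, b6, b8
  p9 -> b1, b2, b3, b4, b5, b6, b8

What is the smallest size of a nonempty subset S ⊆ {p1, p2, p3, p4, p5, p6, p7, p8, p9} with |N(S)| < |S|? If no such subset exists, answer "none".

Take S = {p1, p2, p3, p4, p5, p6, p7, p8}. Its neighbourhood is {b1, b2, b3, b4, b5, b6, b8}, so |N(S)| = 7 < |S| = 8.
Every subset of size less than 8 has at least as many neighbours as members, so 8 is the minimum.

8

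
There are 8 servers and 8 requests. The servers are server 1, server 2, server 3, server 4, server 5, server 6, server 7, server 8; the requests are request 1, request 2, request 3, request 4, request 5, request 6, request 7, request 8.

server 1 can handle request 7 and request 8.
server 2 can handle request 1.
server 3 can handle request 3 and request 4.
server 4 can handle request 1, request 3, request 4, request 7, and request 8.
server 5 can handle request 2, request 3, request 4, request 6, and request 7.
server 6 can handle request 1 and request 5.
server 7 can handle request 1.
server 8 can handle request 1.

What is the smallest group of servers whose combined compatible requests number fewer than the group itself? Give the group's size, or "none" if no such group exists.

2

Take S = {server 2, server 7}. Its neighbourhood is {request 1}, so |N(S)| = 1 < |S| = 2.
No single vertex violates Hall's condition since each has at least one neighbour, so 2 is the minimum.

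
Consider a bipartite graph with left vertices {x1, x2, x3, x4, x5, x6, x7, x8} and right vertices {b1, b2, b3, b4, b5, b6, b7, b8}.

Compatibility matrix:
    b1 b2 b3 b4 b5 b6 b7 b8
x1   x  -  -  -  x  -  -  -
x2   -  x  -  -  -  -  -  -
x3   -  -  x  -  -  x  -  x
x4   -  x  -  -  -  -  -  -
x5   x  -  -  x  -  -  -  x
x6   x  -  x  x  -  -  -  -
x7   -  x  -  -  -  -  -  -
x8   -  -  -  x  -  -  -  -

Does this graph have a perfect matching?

No

The set {x2, x4, x7} has only 1 neighbour ({b2}), so by Hall's theorem at most 6 of the 8 left vertices can be matched.
Hence no matching covers every left vertex.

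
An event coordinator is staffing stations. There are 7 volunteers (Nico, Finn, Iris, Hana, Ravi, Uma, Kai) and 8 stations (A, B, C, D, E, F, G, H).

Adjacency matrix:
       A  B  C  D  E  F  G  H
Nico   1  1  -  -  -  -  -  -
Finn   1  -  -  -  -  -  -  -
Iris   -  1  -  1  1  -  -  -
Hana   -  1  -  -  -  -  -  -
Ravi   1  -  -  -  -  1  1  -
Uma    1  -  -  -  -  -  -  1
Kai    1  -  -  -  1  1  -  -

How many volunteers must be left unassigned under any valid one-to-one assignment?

A valid assignment of size 6: Nico–B, Finn–A, Iris–D, Ravi–F, Uma–H, Kai–E.
The set {Nico, Finn, Hana} has only 2 neighbours ({A, B}), so by Hall's theorem at most 6 of the 7 volunteers can be matched.
That matches 6 of the 7, leaving 1 unmatched; no matching can do better.

1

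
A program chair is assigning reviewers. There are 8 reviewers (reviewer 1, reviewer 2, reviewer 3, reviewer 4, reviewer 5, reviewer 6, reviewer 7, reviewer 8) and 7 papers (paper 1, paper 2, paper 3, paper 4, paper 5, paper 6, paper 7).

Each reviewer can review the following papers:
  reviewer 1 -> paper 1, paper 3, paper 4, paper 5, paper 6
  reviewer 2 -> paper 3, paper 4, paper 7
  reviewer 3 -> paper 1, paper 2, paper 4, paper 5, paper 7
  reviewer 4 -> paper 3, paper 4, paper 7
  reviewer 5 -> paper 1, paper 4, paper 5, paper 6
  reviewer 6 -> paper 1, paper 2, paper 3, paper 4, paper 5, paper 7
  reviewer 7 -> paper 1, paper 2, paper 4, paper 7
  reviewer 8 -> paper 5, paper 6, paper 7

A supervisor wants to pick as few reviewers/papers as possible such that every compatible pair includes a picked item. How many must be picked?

{paper 1, paper 2, paper 3, paper 4, paper 5, paper 6, paper 7} is a vertex cover of size 7: every edge has an endpoint in this set.
No smaller cover exists because reviewer 1–paper 5, reviewer 2–paper 4, reviewer 3–paper 2, reviewer 4–paper 3, reviewer 5–paper 6, reviewer 6–paper 1, reviewer 7–paper 7 is a matching of size 7, and a cover must include an endpoint of each of these disjoint edges (König's theorem).

7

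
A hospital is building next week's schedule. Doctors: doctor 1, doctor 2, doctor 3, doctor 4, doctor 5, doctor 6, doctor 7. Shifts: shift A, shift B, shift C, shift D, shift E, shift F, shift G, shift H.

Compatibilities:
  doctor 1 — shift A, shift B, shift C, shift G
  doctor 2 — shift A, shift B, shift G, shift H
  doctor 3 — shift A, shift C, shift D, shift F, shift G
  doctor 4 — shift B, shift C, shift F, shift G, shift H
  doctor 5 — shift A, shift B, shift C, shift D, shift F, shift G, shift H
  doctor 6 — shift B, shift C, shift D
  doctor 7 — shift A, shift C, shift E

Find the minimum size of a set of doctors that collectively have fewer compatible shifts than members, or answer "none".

A matching saturating every doctor exists, for instance doctor 1→shift B, doctor 2→shift H, doctor 3→shift A, doctor 4→shift F, doctor 5→shift G, doctor 6→shift D, doctor 7→shift E.
By Hall's marriage theorem, this means |N(S)| ≥ |S| for every subset S, so no violating subset exists.

none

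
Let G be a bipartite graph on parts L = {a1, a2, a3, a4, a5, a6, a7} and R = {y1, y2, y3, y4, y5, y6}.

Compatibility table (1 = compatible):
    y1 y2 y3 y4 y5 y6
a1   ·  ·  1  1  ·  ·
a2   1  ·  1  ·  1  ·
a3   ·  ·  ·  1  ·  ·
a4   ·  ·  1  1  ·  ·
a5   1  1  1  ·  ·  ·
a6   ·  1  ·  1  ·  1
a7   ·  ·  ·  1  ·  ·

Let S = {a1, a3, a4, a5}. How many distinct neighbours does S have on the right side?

4

The union of neighbours of {a1, a3, a4, a5} is {y1, y2, y3, y4}, which has 4 elements.
Since |N(S)| = 4 ≥ |S| = 4, Hall's condition holds for this subset.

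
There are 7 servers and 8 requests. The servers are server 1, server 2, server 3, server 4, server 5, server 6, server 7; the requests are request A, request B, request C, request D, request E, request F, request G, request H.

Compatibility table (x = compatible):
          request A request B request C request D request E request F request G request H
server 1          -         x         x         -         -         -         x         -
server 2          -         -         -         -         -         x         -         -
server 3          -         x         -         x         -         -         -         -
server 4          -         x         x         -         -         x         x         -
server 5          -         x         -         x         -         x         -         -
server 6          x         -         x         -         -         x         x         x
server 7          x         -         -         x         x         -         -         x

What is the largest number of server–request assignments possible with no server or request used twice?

7

One maximum matching: server 1–request G, server 2–request F, server 3–request B, server 4–request C, server 5–request D, server 6–request H, server 7–request E.
All 7 servers are matched, so no larger matching exists.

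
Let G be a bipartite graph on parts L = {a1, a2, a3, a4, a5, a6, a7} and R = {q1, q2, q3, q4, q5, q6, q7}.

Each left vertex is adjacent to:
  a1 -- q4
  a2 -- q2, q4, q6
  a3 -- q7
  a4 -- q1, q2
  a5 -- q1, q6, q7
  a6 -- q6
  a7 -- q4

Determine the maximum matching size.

For example, pair a1-q4, a2-q2, a3-q7, a4-q1, a5-q6.
The set {a1, a2, a3, a4, a5, a6, a7} has only 5 neighbours ({q1, q2, q4, q6, q7}), so by Hall's theorem at most 5 of the 7 left vertices can be matched.

5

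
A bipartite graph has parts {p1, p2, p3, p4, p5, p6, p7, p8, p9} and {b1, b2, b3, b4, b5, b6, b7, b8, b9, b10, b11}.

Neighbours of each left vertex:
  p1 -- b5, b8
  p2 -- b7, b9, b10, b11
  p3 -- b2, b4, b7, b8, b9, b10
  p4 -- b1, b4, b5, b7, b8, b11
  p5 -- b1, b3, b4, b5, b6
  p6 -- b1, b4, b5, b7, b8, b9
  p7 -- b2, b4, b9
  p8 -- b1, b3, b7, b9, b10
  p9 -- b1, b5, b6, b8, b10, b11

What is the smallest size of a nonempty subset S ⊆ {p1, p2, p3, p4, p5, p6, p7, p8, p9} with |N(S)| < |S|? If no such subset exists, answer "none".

none

A matching saturating every left vertex exists, for instance p1→b8, p2→b11, p3→b4, p4→b5, p5→b6, p6→b7, p7→b2, p8→b10, p9→b1.
By Hall's marriage theorem, this means |N(S)| ≥ |S| for every subset S, so no violating subset exists.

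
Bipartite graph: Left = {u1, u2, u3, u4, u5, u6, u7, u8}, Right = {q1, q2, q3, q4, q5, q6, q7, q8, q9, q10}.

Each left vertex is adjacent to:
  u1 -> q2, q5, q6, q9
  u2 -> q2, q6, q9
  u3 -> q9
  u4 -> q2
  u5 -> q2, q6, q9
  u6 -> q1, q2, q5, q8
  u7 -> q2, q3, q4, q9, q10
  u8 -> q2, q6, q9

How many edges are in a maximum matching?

6

A valid assignment of size 6: u1→q5, u2→q6, u3→q9, u4→q2, u6→q8, u7→q4.
The set {u2, u3, u4, u5, u8} has only 3 neighbours ({q2, q6, q9}), so by Hall's theorem at most 6 of the 8 left vertices can be matched.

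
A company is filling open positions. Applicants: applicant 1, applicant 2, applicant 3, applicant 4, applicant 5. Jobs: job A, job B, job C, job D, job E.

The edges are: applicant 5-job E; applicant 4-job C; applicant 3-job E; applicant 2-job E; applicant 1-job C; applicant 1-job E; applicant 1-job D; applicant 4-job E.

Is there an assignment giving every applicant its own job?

No

The set {applicant 2, applicant 3, applicant 5} has only 1 neighbour ({job E}), so by Hall's theorem at most 3 of the 5 applicants can be matched.
Hence no matching covers every applicant.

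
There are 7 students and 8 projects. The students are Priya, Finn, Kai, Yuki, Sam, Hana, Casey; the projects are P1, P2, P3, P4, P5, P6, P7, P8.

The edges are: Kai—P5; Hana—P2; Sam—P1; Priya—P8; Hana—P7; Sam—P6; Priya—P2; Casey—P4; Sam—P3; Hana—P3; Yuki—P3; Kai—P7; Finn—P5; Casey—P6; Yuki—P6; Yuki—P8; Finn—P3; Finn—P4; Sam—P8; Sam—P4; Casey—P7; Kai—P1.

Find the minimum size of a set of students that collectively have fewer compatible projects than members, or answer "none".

none

A matching saturating every student exists, for instance Priya→P2, Finn→P4, Kai→P5, Yuki→P8, Sam→P1, Hana→P3, Casey→P7.
By Hall's marriage theorem, this means |N(S)| ≥ |S| for every subset S, so no violating subset exists.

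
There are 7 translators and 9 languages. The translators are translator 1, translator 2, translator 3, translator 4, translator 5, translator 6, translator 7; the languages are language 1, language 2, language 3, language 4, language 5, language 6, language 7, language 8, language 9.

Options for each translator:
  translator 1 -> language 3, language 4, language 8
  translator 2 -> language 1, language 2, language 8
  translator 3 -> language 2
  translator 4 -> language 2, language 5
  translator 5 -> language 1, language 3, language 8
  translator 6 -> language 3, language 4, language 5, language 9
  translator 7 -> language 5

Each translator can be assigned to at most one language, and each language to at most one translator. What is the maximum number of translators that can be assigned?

6

A valid assignment of size 6: translator 1-language 4, translator 2-language 1, translator 3-language 2, translator 4-language 5, translator 5-language 8, translator 6-language 9.
The set {translator 3, translator 4, translator 7} has only 2 neighbours ({language 2, language 5}), so by Hall's theorem at most 6 of the 7 translators can be matched.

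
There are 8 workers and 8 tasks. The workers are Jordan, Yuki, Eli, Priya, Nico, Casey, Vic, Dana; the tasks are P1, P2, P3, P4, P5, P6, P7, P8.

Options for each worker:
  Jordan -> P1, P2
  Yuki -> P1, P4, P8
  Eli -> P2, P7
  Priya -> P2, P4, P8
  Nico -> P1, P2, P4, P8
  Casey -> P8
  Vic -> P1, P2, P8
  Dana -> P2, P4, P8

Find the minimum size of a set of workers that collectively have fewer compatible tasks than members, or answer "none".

Take S = {Jordan, Yuki, Priya, Nico, Casey}. Its neighbourhood is {P1, P2, P4, P8}, so |N(S)| = 4 < |S| = 5.
Every subset of size less than 5 has at least as many neighbours as members, so 5 is the minimum.

5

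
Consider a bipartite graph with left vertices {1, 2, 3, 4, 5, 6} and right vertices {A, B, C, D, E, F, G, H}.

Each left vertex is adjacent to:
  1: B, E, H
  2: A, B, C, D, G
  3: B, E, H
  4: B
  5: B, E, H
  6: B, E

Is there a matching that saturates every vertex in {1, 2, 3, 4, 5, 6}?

The set {1, 3, 4, 5, 6} has only 3 neighbours ({B, E, H}), so by Hall's theorem at most 4 of the 6 left vertices can be matched.
Hence no matching covers every left vertex.

No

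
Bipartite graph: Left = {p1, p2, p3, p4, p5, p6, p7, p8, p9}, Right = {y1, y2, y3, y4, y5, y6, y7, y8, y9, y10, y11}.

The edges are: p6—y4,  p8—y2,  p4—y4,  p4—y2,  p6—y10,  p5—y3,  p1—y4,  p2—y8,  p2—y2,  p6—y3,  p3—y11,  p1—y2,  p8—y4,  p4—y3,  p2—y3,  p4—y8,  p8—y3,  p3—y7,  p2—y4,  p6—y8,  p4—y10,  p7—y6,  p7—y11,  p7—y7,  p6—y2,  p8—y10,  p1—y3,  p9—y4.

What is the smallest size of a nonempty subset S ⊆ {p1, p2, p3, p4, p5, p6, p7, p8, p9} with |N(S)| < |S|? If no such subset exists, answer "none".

6

Take S = {p1, p2, p4, p5, p6, p8}. Its neighbourhood is {y2, y3, y4, y8, y10}, so |N(S)| = 5 < |S| = 6.
Every subset of size less than 6 has at least as many neighbours as members, so 6 is the minimum.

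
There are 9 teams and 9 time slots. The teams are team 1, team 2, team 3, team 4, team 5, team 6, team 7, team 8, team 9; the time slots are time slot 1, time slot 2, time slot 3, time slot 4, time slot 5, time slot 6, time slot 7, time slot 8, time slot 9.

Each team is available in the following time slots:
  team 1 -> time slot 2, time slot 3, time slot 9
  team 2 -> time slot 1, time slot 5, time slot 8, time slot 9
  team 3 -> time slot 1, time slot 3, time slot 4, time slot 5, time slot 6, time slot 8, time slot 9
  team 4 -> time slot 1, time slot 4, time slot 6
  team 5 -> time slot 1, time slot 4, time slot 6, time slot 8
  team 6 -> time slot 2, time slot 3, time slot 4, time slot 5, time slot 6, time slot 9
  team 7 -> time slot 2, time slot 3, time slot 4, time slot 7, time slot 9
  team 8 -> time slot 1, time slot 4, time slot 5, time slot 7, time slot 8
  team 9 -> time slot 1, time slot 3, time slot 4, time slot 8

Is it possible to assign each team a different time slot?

A valid assignment of size 9: team 1–time slot 2, team 2–time slot 9, team 3–time slot 8, team 4–time slot 1, team 5–time slot 6, team 6–time slot 5, team 7–time slot 3, team 8–time slot 7, team 9–time slot 4.
Every team is matched, so this is a perfect matching.

Yes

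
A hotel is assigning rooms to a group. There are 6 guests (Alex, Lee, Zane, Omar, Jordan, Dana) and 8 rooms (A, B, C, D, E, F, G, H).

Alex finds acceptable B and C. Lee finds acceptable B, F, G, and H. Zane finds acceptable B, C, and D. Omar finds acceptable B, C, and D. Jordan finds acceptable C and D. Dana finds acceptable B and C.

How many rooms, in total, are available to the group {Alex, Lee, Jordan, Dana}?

6

The union of neighbours of {Alex, Lee, Jordan, Dana} is {B, C, D, F, G, H}, which has 6 elements.
Since |N(S)| = 6 ≥ |S| = 4, Hall's condition holds for this subset.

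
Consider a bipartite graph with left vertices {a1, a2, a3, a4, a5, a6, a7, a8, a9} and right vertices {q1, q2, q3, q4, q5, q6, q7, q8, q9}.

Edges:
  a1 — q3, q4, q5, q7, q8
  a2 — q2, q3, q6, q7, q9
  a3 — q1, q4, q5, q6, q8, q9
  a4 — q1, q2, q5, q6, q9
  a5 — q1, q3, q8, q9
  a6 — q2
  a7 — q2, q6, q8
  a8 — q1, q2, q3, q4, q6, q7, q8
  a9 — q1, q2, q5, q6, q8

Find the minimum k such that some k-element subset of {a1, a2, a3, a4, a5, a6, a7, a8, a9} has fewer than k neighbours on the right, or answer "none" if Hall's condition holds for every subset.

none

A matching saturating every left vertex exists, for instance a1→q7, a2→q9, a3→q1, a4→q5, a5→q3, a6→q2, a7→q8, a8→q4, a9→q6.
By Hall's marriage theorem, this means |N(S)| ≥ |S| for every subset S, so no violating subset exists.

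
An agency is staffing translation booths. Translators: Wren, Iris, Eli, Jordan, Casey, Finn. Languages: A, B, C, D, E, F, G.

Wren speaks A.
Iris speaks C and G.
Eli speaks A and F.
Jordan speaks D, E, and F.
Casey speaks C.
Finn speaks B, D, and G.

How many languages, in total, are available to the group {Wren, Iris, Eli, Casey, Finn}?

The union of neighbours of {Wren, Iris, Eli, Casey, Finn} is {A, B, C, D, F, G}, which has 6 elements.
Since |N(S)| = 6 ≥ |S| = 5, Hall's condition holds for this subset.

6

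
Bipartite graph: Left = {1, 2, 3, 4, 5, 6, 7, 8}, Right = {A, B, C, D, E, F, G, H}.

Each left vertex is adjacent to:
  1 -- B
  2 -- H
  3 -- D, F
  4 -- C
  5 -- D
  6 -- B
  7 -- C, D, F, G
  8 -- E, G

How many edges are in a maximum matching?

7

One maximum matching: 1–B, 2–H, 3–F, 4–C, 5–D, 7–G, 8–E.
The set {1, 6} has only 1 neighbour ({B}), so by Hall's theorem at most 7 of the 8 left vertices can be matched.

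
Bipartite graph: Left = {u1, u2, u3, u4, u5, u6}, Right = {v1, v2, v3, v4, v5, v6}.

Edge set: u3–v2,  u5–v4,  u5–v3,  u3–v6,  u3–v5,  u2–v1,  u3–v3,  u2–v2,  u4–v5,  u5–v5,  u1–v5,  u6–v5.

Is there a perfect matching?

No

The set {u1, u4, u6} has only 1 neighbour ({v5}), so by Hall's theorem at most 4 of the 6 left vertices can be matched.
Hence no matching covers every left vertex.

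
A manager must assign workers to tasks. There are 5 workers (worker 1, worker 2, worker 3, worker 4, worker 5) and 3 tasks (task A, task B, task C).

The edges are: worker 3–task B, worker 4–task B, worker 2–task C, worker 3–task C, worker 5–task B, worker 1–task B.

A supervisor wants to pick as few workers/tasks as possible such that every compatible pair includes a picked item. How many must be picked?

The 2 edges worker 1–task B, worker 2–task C form a matching, so any vertex cover needs at least 2 vertices (one per matched edge).
Conversely {task B, task C} meets every edge and has exactly 2 vertices, so 2 is optimal.

2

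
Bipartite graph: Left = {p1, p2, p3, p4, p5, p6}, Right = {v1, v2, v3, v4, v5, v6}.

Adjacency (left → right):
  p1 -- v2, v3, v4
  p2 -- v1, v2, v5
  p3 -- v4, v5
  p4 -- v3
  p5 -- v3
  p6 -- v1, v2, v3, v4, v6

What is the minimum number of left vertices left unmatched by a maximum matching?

1

A valid assignment of size 5: p1–v4, p2–v1, p3–v5, p4–v3, p6–v2.
The set {p4, p5} has only 1 neighbour ({v3}), so by Hall's theorem at most 5 of the 6 left vertices can be matched.
That matches 5 of the 6, leaving 1 unmatched; no matching can do better.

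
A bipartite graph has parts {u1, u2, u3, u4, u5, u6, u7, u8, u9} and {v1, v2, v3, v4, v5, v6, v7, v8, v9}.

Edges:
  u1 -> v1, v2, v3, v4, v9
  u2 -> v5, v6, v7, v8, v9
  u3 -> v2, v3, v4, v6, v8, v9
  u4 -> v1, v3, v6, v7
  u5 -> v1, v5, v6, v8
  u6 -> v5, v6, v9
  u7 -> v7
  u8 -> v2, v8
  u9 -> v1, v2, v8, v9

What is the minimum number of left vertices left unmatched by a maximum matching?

For example, pair u1-v4, u2-v5, u3-v3, u4-v1, u5-v6, u6-v9, u7-v7, u8-v8, u9-v2.
All 9 left vertices are matched, so no larger matching exists.
That matches 9 of the 9, leaving 0 unmatched; no matching can do better.

0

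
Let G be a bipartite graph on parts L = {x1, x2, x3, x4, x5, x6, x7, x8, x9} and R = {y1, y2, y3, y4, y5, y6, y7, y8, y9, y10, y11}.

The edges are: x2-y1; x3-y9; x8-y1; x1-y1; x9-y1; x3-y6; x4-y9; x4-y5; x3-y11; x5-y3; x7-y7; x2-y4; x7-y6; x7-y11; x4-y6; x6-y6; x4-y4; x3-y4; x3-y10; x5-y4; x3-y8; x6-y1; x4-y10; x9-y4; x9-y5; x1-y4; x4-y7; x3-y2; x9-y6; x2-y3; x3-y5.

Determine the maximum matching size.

8

For example, pair x1–y4, x2–y1, x3–y11, x4–y10, x5–y3, x6–y6, x7–y7, x9–y5.
The set {x1, x2, x5, x8} has only 3 neighbours ({y1, y3, y4}), so by Hall's theorem at most 8 of the 9 left vertices can be matched.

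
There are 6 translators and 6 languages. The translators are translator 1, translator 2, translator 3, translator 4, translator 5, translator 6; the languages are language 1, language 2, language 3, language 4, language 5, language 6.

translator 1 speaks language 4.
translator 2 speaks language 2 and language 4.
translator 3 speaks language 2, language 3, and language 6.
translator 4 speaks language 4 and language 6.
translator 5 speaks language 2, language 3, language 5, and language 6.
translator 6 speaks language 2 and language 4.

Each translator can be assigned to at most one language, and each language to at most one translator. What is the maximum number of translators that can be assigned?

5

One maximum matching: translator 1→language 4, translator 2→language 2, translator 3→language 3, translator 4→language 6, translator 5→language 5.
The set {translator 1, translator 2, translator 6} has only 2 neighbours ({language 2, language 4}), so by Hall's theorem at most 5 of the 6 translators can be matched.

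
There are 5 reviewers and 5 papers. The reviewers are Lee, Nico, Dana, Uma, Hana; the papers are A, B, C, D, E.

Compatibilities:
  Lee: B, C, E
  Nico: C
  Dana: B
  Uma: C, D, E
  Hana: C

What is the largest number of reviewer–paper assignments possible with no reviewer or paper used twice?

4

One maximum matching: Lee→E, Nico→C, Dana→B, Uma→D.
The set {Nico, Hana} has only 1 neighbour ({C}), so by Hall's theorem at most 4 of the 5 reviewers can be matched.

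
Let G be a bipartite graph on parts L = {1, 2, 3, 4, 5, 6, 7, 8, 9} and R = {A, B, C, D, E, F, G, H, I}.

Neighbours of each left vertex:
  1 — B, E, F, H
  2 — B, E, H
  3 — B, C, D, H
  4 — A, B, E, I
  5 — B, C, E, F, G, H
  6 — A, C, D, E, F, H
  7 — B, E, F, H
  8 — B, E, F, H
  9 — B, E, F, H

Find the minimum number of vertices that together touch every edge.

8

{3, 4, 5, 6, B, E, F, H} is a vertex cover of size 8: every edge has an endpoint in this set.
No smaller cover exists because 1–F, 2–E, 3–C, 4–I, 5–G, 6–A, 7–B, 8–H is a matching of size 8, and a cover must include an endpoint of each of these disjoint edges (König's theorem).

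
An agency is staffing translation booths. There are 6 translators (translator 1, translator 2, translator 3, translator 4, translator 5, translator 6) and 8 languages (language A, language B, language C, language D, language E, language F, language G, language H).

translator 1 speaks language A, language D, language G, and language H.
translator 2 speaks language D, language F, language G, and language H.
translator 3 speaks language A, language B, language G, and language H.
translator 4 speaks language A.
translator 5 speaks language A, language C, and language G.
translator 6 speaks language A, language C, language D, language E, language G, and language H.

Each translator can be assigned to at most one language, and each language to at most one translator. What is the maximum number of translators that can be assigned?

6

One maximum matching: translator 1→language H, translator 2→language F, translator 3→language B, translator 4→language A, translator 5→language G, translator 6→language D.
This saturates every translator, so 6 is the maximum.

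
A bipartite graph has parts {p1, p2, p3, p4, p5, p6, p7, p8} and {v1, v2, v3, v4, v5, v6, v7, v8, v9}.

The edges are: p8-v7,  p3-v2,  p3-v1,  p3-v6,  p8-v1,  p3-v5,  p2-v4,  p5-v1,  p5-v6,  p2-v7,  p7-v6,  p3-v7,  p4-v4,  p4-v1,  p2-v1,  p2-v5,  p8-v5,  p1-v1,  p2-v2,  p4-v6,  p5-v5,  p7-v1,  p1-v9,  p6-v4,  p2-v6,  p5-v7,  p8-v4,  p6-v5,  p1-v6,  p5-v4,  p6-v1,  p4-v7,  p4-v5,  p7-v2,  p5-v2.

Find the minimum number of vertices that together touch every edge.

7

The 7 edges p1–v9, p2–v6, p3–v7, p4–v1, p5–v5, p6–v4, p7–v2 form a matching, so any vertex cover needs at least 7 vertices (one per matched edge).
Conversely {p1, v1, v2, v4, v5, v6, v7} meets every edge and has exactly 7 vertices, so 7 is optimal.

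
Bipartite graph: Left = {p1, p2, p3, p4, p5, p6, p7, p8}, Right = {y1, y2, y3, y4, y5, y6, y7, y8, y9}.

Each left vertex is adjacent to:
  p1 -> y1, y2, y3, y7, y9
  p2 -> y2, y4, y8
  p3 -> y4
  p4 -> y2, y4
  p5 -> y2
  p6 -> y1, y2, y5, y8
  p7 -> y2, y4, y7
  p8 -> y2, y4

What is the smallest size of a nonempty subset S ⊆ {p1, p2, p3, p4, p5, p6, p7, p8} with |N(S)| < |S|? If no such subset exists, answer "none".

3

Take S = {p3, p4, p5}. Its neighbourhood is {y2, y4}, so |N(S)| = 2 < |S| = 3.
Every subset of size less than 3 has at least as many neighbours as members, so 3 is the minimum.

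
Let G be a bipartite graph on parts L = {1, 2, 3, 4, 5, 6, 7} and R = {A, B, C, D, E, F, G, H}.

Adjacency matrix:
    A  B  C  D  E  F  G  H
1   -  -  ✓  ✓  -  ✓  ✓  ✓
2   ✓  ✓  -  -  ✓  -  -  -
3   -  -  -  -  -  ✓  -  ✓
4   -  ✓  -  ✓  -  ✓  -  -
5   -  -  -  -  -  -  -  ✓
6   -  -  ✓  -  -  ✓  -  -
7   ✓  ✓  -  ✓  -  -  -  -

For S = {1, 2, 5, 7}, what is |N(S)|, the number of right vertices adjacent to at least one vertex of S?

8

The union of neighbours of {1, 2, 5, 7} is {A, B, C, D, E, F, G, H}, which has 8 elements.
Since |N(S)| = 8 ≥ |S| = 4, Hall's condition holds for this subset.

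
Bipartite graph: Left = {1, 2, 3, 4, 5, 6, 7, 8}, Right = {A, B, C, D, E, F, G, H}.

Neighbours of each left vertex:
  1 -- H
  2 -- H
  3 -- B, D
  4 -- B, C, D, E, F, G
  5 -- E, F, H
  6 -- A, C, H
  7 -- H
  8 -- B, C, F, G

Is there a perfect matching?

No

The set {1, 2, 7} has only 1 neighbour ({H}), so by Hall's theorem at most 6 of the 8 left vertices can be matched.
Hence no matching covers every left vertex.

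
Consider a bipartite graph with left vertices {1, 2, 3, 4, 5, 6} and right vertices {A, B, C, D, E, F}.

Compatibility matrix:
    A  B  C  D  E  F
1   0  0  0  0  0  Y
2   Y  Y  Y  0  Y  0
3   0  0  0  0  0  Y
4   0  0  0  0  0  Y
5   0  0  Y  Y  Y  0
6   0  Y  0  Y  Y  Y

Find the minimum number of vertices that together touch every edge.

4

The 4 edges 1–F, 2–E, 5–C, 6–B form a matching, so any vertex cover needs at least 4 vertices (one per matched edge).
Conversely {2, 5, 6, F} meets every edge and has exactly 4 vertices, so 4 is optimal.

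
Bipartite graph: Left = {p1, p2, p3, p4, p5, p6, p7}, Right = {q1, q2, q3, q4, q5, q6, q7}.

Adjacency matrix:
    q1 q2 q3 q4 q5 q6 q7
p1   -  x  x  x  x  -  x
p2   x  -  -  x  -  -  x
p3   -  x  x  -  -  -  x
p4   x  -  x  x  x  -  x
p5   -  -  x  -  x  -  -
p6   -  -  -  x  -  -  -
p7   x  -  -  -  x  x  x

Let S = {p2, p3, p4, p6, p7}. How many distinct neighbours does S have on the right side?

7

The union of neighbours of {p2, p3, p4, p6, p7} is {q1, q2, q3, q4, q5, q6, q7}, which has 7 elements.
Since |N(S)| = 7 ≥ |S| = 5, Hall's condition holds for this subset.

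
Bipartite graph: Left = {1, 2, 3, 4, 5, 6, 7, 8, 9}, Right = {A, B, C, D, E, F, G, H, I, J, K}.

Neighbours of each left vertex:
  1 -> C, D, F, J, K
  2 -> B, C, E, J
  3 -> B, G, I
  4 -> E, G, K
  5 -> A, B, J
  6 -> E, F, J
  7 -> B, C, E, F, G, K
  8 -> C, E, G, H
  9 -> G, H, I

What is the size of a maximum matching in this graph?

A valid assignment of size 9: 1–D, 2–B, 3–I, 4–E, 5–J, 6–F, 7–K, 8–C, 9–G.
All 9 left vertices are matched, so no larger matching exists.

9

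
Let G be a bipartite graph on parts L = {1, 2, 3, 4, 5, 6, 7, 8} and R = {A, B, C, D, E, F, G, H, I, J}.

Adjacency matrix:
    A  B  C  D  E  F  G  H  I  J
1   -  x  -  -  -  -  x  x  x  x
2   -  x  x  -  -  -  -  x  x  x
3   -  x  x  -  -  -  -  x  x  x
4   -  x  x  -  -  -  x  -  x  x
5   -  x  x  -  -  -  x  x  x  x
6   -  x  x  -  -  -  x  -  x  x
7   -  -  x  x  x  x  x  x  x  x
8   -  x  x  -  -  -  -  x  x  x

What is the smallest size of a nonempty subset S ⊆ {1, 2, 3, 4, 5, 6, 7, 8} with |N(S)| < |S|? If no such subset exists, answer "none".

7

Take S = {1, 2, 3, 4, 5, 6, 8}. Its neighbourhood is {B, C, G, H, I, J}, so |N(S)| = 6 < |S| = 7.
Every subset of size less than 7 has at least as many neighbours as members, so 7 is the minimum.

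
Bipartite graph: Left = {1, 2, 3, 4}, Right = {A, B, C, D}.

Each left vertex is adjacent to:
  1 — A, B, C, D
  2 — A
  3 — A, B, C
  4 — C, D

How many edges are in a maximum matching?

A valid assignment of size 4: 1→D, 2→A, 3→B, 4→C.
All 4 left vertices are matched, so no larger matching exists.

4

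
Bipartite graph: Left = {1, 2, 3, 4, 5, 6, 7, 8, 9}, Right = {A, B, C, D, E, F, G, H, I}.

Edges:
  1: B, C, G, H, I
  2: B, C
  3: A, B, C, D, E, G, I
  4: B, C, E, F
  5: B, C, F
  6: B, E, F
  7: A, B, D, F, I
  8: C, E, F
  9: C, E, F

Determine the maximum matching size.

A valid assignment of size 7: 1-H, 2-C, 3-G, 4-E, 5-F, 6-B, 7-A.
The set {2, 4, 5, 6, 8, 9} has only 4 neighbours ({B, C, E, F}), so by Hall's theorem at most 7 of the 9 left vertices can be matched.

7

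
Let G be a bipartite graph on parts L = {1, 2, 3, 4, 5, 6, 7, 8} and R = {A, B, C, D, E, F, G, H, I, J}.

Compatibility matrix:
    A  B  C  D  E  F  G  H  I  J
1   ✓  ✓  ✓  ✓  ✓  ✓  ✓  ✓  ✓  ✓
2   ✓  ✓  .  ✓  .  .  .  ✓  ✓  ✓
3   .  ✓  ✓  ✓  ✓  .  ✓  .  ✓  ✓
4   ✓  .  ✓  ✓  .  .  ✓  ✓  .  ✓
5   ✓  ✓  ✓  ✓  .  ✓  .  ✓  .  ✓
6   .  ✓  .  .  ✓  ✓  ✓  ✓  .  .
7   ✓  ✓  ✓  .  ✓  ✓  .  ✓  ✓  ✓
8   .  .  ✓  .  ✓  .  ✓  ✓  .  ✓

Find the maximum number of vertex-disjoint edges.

8

For example, pair 1–G, 2–D, 3–E, 4–H, 5–B, 6–F, 7–A, 8–J.
This saturates every left vertex, so 8 is the maximum.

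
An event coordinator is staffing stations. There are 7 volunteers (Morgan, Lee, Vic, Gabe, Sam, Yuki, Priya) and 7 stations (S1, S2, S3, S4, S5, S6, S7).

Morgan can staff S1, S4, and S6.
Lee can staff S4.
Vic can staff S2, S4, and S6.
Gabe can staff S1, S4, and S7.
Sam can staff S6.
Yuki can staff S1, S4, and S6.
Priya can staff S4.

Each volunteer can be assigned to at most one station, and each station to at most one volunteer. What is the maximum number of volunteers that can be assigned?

One maximum matching: Morgan→S1, Lee→S4, Vic→S2, Gabe→S7, Sam→S6.
The set {Morgan, Lee, Sam, Yuki, Priya} has only 3 neighbours ({S1, S4, S6}), so by Hall's theorem at most 5 of the 7 volunteers can be matched.

5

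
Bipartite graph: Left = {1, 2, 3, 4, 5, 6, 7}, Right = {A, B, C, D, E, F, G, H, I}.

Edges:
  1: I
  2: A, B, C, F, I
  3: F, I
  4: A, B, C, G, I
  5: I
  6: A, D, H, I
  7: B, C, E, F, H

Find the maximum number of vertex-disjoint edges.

6

One maximum matching: 1-I, 2-A, 3-F, 4-G, 6-D, 7-E.
The set {1, 5} has only 1 neighbour ({I}), so by Hall's theorem at most 6 of the 7 left vertices can be matched.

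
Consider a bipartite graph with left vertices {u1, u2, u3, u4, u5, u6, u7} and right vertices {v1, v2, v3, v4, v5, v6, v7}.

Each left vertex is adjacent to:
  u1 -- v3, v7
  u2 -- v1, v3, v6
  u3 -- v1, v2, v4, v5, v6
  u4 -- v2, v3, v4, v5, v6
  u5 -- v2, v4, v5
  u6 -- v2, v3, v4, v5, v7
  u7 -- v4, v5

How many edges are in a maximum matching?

7

A valid assignment of size 7: u1-v7, u2-v1, u3-v6, u4-v3, u5-v2, u6-v5, u7-v4.
All 7 left vertices are matched, so no larger matching exists.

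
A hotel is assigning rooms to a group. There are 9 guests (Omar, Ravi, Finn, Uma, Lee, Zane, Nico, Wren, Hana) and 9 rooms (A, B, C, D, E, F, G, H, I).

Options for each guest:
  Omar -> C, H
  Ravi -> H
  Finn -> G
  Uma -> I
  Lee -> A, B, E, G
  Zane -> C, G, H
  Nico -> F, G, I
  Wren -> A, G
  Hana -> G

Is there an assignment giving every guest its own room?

The set {Omar, Ravi, Finn, Zane, Hana} has only 3 neighbours ({C, G, H}), so by Hall's theorem at most 7 of the 9 guests can be matched.
Hence no matching covers every guest.

No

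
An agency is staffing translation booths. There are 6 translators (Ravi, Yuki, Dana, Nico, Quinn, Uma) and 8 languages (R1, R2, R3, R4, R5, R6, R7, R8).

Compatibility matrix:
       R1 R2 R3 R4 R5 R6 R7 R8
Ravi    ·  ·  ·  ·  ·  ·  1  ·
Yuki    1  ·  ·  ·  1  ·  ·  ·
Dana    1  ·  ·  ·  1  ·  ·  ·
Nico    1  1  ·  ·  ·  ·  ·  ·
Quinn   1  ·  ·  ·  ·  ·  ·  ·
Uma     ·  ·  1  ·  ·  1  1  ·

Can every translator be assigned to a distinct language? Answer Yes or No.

The set {Yuki, Dana, Quinn} has only 2 neighbours ({R1, R5}), so by Hall's theorem at most 5 of the 6 translators can be matched.
Hence no matching covers every translator.

No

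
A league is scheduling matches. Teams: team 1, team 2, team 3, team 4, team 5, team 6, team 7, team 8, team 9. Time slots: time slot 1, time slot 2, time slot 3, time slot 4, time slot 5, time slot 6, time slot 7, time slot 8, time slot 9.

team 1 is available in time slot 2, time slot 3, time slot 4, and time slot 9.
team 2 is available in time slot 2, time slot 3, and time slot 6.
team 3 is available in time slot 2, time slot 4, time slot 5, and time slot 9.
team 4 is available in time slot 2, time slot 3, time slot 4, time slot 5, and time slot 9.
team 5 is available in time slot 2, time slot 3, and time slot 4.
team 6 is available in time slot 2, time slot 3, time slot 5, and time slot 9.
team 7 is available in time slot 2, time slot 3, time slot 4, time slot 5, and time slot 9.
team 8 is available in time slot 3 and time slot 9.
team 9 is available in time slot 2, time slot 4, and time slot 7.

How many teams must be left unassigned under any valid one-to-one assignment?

2

For example, pair team 1→time slot 9, team 2→time slot 6, team 3→time slot 2, team 4→time slot 5, team 5→time slot 4, team 6→time slot 3, team 9→time slot 7.
The set {team 1, team 3, team 4, team 5, team 6, team 7, team 8} has only 5 neighbours ({time slot 2, time slot 3, time slot 4, time slot 5, time slot 9}), so by Hall's theorem at most 7 of the 9 teams can be matched.
That matches 7 of the 9, leaving 2 unmatched; no matching can do better.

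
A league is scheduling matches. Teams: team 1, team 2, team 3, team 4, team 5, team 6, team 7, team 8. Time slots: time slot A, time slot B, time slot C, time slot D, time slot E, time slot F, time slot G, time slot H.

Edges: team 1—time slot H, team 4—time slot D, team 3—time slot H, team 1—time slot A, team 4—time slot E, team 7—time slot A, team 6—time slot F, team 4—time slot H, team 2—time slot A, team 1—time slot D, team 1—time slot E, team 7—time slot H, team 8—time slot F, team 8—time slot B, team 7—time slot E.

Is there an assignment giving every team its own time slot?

No

The set {team 1, team 2, team 3, team 4, team 5, team 7} has only 4 neighbours ({time slot A, time slot D, time slot E, time slot H}), so by Hall's theorem at most 6 of the 8 teams can be matched.
Hence no matching covers every team.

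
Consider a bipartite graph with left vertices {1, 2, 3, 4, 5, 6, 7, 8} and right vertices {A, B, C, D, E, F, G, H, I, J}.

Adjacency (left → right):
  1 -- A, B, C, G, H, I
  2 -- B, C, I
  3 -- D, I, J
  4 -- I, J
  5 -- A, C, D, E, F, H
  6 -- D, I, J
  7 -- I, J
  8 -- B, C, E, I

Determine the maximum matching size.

A valid assignment of size 7: 1-G, 2-C, 3-D, 4-I, 5-A, 6-J, 8-B.
The set {3, 4, 6, 7} has only 3 neighbours ({D, I, J}), so by Hall's theorem at most 7 of the 8 left vertices can be matched.

7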